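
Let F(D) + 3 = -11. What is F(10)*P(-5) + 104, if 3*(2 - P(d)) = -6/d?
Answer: 408/5 ≈ 81.600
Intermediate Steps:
F(D) = -14 (F(D) = -3 - 11 = -14)
P(d) = 2 + 2/d (P(d) = 2 - (-2)/d = 2 + 2/d)
F(10)*P(-5) + 104 = -14*(2 + 2/(-5)) + 104 = -14*(2 + 2*(-⅕)) + 104 = -14*(2 - ⅖) + 104 = -14*8/5 + 104 = -112/5 + 104 = 408/5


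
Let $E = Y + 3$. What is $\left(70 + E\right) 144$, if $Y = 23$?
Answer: $13824$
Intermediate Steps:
$E = 26$ ($E = 23 + 3 = 26$)
$\left(70 + E\right) 144 = \left(70 + 26\right) 144 = 96 \cdot 144 = 13824$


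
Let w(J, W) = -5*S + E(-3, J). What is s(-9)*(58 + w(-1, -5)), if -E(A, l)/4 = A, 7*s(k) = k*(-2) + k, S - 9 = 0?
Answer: 225/7 ≈ 32.143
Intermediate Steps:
S = 9 (S = 9 + 0 = 9)
s(k) = -k/7 (s(k) = (k*(-2) + k)/7 = (-2*k + k)/7 = (-k)/7 = -k/7)
E(A, l) = -4*A
w(J, W) = -33 (w(J, W) = -5*9 - 4*(-3) = -45 + 12 = -33)
s(-9)*(58 + w(-1, -5)) = (-⅐*(-9))*(58 - 33) = (9/7)*25 = 225/7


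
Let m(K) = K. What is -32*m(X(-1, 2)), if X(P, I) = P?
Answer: 32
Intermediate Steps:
-32*m(X(-1, 2)) = -32*(-1) = 32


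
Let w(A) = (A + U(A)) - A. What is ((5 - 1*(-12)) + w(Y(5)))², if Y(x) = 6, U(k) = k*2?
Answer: 841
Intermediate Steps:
U(k) = 2*k
w(A) = 2*A (w(A) = (A + 2*A) - A = 3*A - A = 2*A)
((5 - 1*(-12)) + w(Y(5)))² = ((5 - 1*(-12)) + 2*6)² = ((5 + 12) + 12)² = (17 + 12)² = 29² = 841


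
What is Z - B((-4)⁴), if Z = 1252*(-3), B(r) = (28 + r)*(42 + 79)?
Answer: -38120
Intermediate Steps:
B(r) = 3388 + 121*r (B(r) = (28 + r)*121 = 3388 + 121*r)
Z = -3756
Z - B((-4)⁴) = -3756 - (3388 + 121*(-4)⁴) = -3756 - (3388 + 121*256) = -3756 - (3388 + 30976) = -3756 - 1*34364 = -3756 - 34364 = -38120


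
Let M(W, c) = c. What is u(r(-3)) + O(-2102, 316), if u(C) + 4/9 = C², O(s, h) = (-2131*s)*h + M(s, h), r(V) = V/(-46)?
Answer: 26956376506769/19044 ≈ 1.4155e+9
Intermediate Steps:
r(V) = -V/46 (r(V) = V*(-1/46) = -V/46)
O(s, h) = h - 2131*h*s (O(s, h) = (-2131*s)*h + h = -2131*h*s + h = h - 2131*h*s)
u(C) = -4/9 + C²
u(r(-3)) + O(-2102, 316) = (-4/9 + (-1/46*(-3))²) + 316*(1 - 2131*(-2102)) = (-4/9 + (3/46)²) + 316*(1 + 4479362) = (-4/9 + 9/2116) + 316*4479363 = -8383/19044 + 1415478708 = 26956376506769/19044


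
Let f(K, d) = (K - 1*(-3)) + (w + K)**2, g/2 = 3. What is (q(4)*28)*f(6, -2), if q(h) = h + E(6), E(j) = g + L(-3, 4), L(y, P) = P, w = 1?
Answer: 22736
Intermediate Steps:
g = 6 (g = 2*3 = 6)
f(K, d) = 3 + K + (1 + K)**2 (f(K, d) = (K - 1*(-3)) + (1 + K)**2 = (K + 3) + (1 + K)**2 = (3 + K) + (1 + K)**2 = 3 + K + (1 + K)**2)
E(j) = 10 (E(j) = 6 + 4 = 10)
q(h) = 10 + h (q(h) = h + 10 = 10 + h)
(q(4)*28)*f(6, -2) = ((10 + 4)*28)*(3 + 6 + (1 + 6)**2) = (14*28)*(3 + 6 + 7**2) = 392*(3 + 6 + 49) = 392*58 = 22736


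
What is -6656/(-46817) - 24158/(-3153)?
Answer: 1151991454/147614001 ≈ 7.8041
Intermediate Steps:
-6656/(-46817) - 24158/(-3153) = -6656*(-1/46817) - 24158*(-1/3153) = 6656/46817 + 24158/3153 = 1151991454/147614001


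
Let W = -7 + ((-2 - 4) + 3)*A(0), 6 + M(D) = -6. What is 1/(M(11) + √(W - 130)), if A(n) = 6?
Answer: -12/299 - I*√155/299 ≈ -0.040134 - 0.041638*I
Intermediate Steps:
M(D) = -12 (M(D) = -6 - 6 = -12)
W = -25 (W = -7 + ((-2 - 4) + 3)*6 = -7 + (-6 + 3)*6 = -7 - 3*6 = -7 - 18 = -25)
1/(M(11) + √(W - 130)) = 1/(-12 + √(-25 - 130)) = 1/(-12 + √(-155)) = 1/(-12 + I*√155)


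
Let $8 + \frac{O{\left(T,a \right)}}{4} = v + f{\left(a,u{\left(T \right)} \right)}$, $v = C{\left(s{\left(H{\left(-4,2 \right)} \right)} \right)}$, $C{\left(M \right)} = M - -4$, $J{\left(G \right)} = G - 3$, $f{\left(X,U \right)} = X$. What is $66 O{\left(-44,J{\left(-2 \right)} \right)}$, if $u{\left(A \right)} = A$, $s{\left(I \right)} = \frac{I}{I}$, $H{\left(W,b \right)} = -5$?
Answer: $-2112$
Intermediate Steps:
$s{\left(I \right)} = 1$
$J{\left(G \right)} = -3 + G$
$C{\left(M \right)} = 4 + M$ ($C{\left(M \right)} = M + 4 = 4 + M$)
$v = 5$ ($v = 4 + 1 = 5$)
$O{\left(T,a \right)} = -12 + 4 a$ ($O{\left(T,a \right)} = -32 + 4 \left(5 + a\right) = -32 + \left(20 + 4 a\right) = -12 + 4 a$)
$66 O{\left(-44,J{\left(-2 \right)} \right)} = 66 \left(-12 + 4 \left(-3 - 2\right)\right) = 66 \left(-12 + 4 \left(-5\right)\right) = 66 \left(-12 - 20\right) = 66 \left(-32\right) = -2112$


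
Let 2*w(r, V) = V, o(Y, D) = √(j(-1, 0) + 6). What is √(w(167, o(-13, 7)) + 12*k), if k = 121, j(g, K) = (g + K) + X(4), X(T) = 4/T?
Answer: √(5808 + 2*√6)/2 ≈ 38.121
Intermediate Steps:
j(g, K) = 1 + K + g (j(g, K) = (g + K) + 4/4 = (K + g) + 4*(¼) = (K + g) + 1 = 1 + K + g)
o(Y, D) = √6 (o(Y, D) = √((1 + 0 - 1) + 6) = √(0 + 6) = √6)
w(r, V) = V/2
√(w(167, o(-13, 7)) + 12*k) = √(√6/2 + 12*121) = √(√6/2 + 1452) = √(1452 + √6/2)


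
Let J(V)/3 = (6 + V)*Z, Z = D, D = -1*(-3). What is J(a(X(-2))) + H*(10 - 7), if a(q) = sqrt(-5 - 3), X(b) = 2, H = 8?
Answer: 78 + 18*I*sqrt(2) ≈ 78.0 + 25.456*I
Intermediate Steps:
D = 3
a(q) = 2*I*sqrt(2) (a(q) = sqrt(-8) = 2*I*sqrt(2))
Z = 3
J(V) = 54 + 9*V (J(V) = 3*((6 + V)*3) = 3*(18 + 3*V) = 54 + 9*V)
J(a(X(-2))) + H*(10 - 7) = (54 + 9*(2*I*sqrt(2))) + 8*(10 - 7) = (54 + 18*I*sqrt(2)) + 8*3 = (54 + 18*I*sqrt(2)) + 24 = 78 + 18*I*sqrt(2)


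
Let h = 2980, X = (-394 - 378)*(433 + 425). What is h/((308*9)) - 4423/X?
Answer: 15046523/13909896 ≈ 1.0817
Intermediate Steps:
X = -662376 (X = -772*858 = -662376)
h/((308*9)) - 4423/X = 2980/((308*9)) - 4423/(-662376) = 2980/2772 - 4423*(-1/662376) = 2980*(1/2772) + 4423/662376 = 745/693 + 4423/662376 = 15046523/13909896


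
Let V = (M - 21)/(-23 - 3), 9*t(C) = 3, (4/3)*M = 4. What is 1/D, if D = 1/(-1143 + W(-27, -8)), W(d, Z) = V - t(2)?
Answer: -44563/39 ≈ -1142.6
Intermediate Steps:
M = 3 (M = (¾)*4 = 3)
t(C) = ⅓ (t(C) = (⅑)*3 = ⅓)
V = 9/13 (V = (3 - 21)/(-23 - 3) = -18/(-26) = -18*(-1/26) = 9/13 ≈ 0.69231)
W(d, Z) = 14/39 (W(d, Z) = 9/13 - 1*⅓ = 9/13 - ⅓ = 14/39)
D = -39/44563 (D = 1/(-1143 + 14/39) = 1/(-44563/39) = -39/44563 ≈ -0.00087517)
1/D = 1/(-39/44563) = -44563/39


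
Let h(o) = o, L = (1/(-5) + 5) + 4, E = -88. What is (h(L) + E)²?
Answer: 156816/25 ≈ 6272.6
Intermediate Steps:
L = 44/5 (L = (-⅕ + 5) + 4 = 24/5 + 4 = 44/5 ≈ 8.8000)
(h(L) + E)² = (44/5 - 88)² = (-396/5)² = 156816/25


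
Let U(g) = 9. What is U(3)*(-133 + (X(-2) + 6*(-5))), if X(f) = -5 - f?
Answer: -1494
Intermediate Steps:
U(3)*(-133 + (X(-2) + 6*(-5))) = 9*(-133 + ((-5 - 1*(-2)) + 6*(-5))) = 9*(-133 + ((-5 + 2) - 30)) = 9*(-133 + (-3 - 30)) = 9*(-133 - 33) = 9*(-166) = -1494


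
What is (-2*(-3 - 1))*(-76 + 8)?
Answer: -544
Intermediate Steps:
(-2*(-3 - 1))*(-76 + 8) = -2*(-4)*(-68) = 8*(-68) = -544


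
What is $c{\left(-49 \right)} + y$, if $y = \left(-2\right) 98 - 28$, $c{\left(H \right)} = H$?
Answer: $-273$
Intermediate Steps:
$y = -224$ ($y = -196 - 28 = -224$)
$c{\left(-49 \right)} + y = -49 - 224 = -273$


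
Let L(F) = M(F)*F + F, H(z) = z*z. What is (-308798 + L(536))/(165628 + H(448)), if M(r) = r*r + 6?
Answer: 76842805/183166 ≈ 419.53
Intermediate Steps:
H(z) = z**2
M(r) = 6 + r**2 (M(r) = r**2 + 6 = 6 + r**2)
L(F) = F + F*(6 + F**2) (L(F) = (6 + F**2)*F + F = F*(6 + F**2) + F = F + F*(6 + F**2))
(-308798 + L(536))/(165628 + H(448)) = (-308798 + 536*(7 + 536**2))/(165628 + 448**2) = (-308798 + 536*(7 + 287296))/(165628 + 200704) = (-308798 + 536*287303)/366332 = (-308798 + 153994408)*(1/366332) = 153685610*(1/366332) = 76842805/183166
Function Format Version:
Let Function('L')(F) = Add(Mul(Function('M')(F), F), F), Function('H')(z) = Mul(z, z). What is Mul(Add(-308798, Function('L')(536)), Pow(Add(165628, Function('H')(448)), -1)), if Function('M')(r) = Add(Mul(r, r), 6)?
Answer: Rational(76842805, 183166) ≈ 419.53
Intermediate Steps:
Function('H')(z) = Pow(z, 2)
Function('M')(r) = Add(6, Pow(r, 2)) (Function('M')(r) = Add(Pow(r, 2), 6) = Add(6, Pow(r, 2)))
Function('L')(F) = Add(F, Mul(F, Add(6, Pow(F, 2)))) (Function('L')(F) = Add(Mul(Add(6, Pow(F, 2)), F), F) = Add(Mul(F, Add(6, Pow(F, 2))), F) = Add(F, Mul(F, Add(6, Pow(F, 2)))))
Mul(Add(-308798, Function('L')(536)), Pow(Add(165628, Function('H')(448)), -1)) = Mul(Add(-308798, Mul(536, Add(7, Pow(536, 2)))), Pow(Add(165628, Pow(448, 2)), -1)) = Mul(Add(-308798, Mul(536, Add(7, 287296))), Pow(Add(165628, 200704), -1)) = Mul(Add(-308798, Mul(536, 287303)), Pow(366332, -1)) = Mul(Add(-308798, 153994408), Rational(1, 366332)) = Mul(153685610, Rational(1, 366332)) = Rational(76842805, 183166)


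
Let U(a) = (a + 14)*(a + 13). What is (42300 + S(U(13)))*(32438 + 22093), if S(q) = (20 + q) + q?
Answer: 2384313444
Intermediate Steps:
U(a) = (13 + a)*(14 + a) (U(a) = (14 + a)*(13 + a) = (13 + a)*(14 + a))
S(q) = 20 + 2*q
(42300 + S(U(13)))*(32438 + 22093) = (42300 + (20 + 2*(182 + 13² + 27*13)))*(32438 + 22093) = (42300 + (20 + 2*(182 + 169 + 351)))*54531 = (42300 + (20 + 2*702))*54531 = (42300 + (20 + 1404))*54531 = (42300 + 1424)*54531 = 43724*54531 = 2384313444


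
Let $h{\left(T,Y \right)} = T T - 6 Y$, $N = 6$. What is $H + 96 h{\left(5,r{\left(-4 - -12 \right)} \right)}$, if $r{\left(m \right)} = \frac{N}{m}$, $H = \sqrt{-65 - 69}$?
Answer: $1968 + i \sqrt{134} \approx 1968.0 + 11.576 i$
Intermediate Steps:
$H = i \sqrt{134}$ ($H = \sqrt{-134} = i \sqrt{134} \approx 11.576 i$)
$r{\left(m \right)} = \frac{6}{m}$
$h{\left(T,Y \right)} = T^{2} - 6 Y$
$H + 96 h{\left(5,r{\left(-4 - -12 \right)} \right)} = i \sqrt{134} + 96 \left(5^{2} - 6 \frac{6}{-4 - -12}\right) = i \sqrt{134} + 96 \left(25 - 6 \frac{6}{-4 + 12}\right) = i \sqrt{134} + 96 \left(25 - 6 \cdot \frac{6}{8}\right) = i \sqrt{134} + 96 \left(25 - 6 \cdot 6 \cdot \frac{1}{8}\right) = i \sqrt{134} + 96 \left(25 - \frac{9}{2}\right) = i \sqrt{134} + 96 \cdot \frac{41}{2} = i \sqrt{134} + 1968 = 1968 + i \sqrt{134}$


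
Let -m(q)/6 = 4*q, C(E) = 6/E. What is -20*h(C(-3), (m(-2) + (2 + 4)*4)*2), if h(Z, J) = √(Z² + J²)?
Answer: -40*√5185 ≈ -2880.3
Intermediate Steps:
m(q) = -24*q
h(Z, J) = √(J² + Z²)
-20*h(C(-3), (m(-2) + (2 + 4)*4)*2) = -20*√(((-24*(-2) + (2 + 4)*4)*2)² + (6/(-3))²) = -20*√(((48 + 6*4)*2)² + (6*(-⅓))²) = -20*√(((48 + 24)*2)² + (-2)²) = -20*√((72*2)² + 4) = -20*√(144² + 4) = -20*√(20736 + 4) = -40*√5185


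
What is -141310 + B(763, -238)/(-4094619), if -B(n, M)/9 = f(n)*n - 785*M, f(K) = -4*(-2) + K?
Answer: -192867878321/1364873 ≈ -1.4131e+5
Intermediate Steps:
f(K) = 8 + K
B(n, M) = 7065*M - 9*n*(8 + n) (B(n, M) = -9*((8 + n)*n - 785*M) = -9*(n*(8 + n) - 785*M) = -9*(-785*M + n*(8 + n)) = 7065*M - 9*n*(8 + n))
-141310 + B(763, -238)/(-4094619) = -141310 + (7065*(-238) - 9*763*(8 + 763))/(-4094619) = -141310 + (-1681470 - 9*763*771)*(-1/4094619) = -141310 + (-1681470 - 5294457)*(-1/4094619) = -141310 - 6975927*(-1/4094619) = -141310 + 2325309/1364873 = -192867878321/1364873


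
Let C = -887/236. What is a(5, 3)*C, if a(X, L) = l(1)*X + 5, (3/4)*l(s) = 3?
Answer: -22175/236 ≈ -93.962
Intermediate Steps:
C = -887/236 (C = -887*1/236 = -887/236 ≈ -3.7585)
l(s) = 4 (l(s) = (4/3)*3 = 4)
a(X, L) = 5 + 4*X (a(X, L) = 4*X + 5 = 5 + 4*X)
a(5, 3)*C = (5 + 4*5)*(-887/236) = (5 + 20)*(-887/236) = 25*(-887/236) = -22175/236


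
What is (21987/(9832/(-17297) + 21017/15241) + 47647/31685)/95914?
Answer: 10203648901894403/36076982723785185 ≈ 0.28283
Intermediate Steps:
(21987/(9832/(-17297) + 21017/15241) + 47647/31685)/95914 = (21987/(9832*(-1/17297) + 21017*(1/15241)) + 47647*(1/31685))*(1/95914) = (21987/(-9832/17297 + 21017/15241) + 47647/31685)*(1/95914) = (21987/(213681537/263623577) + 47647/31685)*(1/95914) = (21987*(263623577/213681537) + 47647/31685)*(1/95914) = (644032398611/23742393 + 47647/31685)*(1/95914) = (20407297803788806/752277722205)*(1/95914) = 10203648901894403/36076982723785185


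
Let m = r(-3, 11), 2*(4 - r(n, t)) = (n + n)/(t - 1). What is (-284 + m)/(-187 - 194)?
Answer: 2797/3810 ≈ 0.73412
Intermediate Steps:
r(n, t) = 4 - n/(-1 + t) (r(n, t) = 4 - (n + n)/(2*(t - 1)) = 4 - 2*n/(2*(-1 + t)) = 4 - n/(-1 + t))
m = 43/10 (m = (-4 - 1*(-3) + 4*11)/(-1 + 11) = (-4 + 3 + 44)/10 = (⅒)*43 = 43/10 ≈ 4.3000)
(-284 + m)/(-187 - 194) = (-284 + 43/10)/(-187 - 194) = -2797/10/(-381) = -2797/10*(-1/381) = 2797/3810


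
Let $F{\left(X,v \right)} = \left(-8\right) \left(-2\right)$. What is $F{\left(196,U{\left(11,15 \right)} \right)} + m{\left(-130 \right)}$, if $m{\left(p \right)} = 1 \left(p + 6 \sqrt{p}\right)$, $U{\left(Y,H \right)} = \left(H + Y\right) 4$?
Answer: $-114 + 6 i \sqrt{130} \approx -114.0 + 68.411 i$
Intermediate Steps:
$U{\left(Y,H \right)} = 4 H + 4 Y$
$F{\left(X,v \right)} = 16$
$m{\left(p \right)} = p + 6 \sqrt{p}$
$F{\left(196,U{\left(11,15 \right)} \right)} + m{\left(-130 \right)} = 16 - \left(130 - 6 \sqrt{-130}\right) = 16 - \left(130 - 6 i \sqrt{130}\right) = -114 + 6 i \sqrt{130}$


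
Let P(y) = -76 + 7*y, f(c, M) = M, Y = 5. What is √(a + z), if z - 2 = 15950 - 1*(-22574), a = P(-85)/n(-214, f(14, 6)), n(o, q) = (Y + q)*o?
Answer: 5*√70573990/214 ≈ 196.28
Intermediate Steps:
n(o, q) = o*(5 + q) (n(o, q) = (5 + q)*o = o*(5 + q))
a = 61/214 (a = (-76 + 7*(-85))/((-214*(5 + 6))) = (-76 - 595)/((-214*11)) = -671/(-2354) = -671*(-1/2354) = 61/214 ≈ 0.28505)
z = 38526 (z = 2 + (15950 - 1*(-22574)) = 2 + (15950 + 22574) = 2 + 38524 = 38526)
√(a + z) = √(61/214 + 38526) = √(8244625/214) = 5*√70573990/214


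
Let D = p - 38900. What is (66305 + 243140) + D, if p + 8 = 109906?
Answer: 380443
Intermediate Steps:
p = 109898 (p = -8 + 109906 = 109898)
D = 70998 (D = 109898 - 38900 = 70998)
(66305 + 243140) + D = (66305 + 243140) + 70998 = 309445 + 70998 = 380443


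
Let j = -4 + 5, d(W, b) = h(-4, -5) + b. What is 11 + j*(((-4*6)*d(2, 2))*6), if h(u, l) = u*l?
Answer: -3157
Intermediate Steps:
h(u, l) = l*u
d(W, b) = 20 + b (d(W, b) = -5*(-4) + b = 20 + b)
j = 1
11 + j*(((-4*6)*d(2, 2))*6) = 11 + 1*(((-4*6)*(20 + 2))*6) = 11 + 1*(-24*22*6) = 11 + 1*(-528*6) = 11 + 1*(-3168) = 11 - 3168 = -3157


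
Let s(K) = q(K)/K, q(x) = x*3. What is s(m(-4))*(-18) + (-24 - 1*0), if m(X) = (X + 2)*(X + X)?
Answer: -78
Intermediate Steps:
m(X) = 2*X*(2 + X) (m(X) = (2 + X)*(2*X) = 2*X*(2 + X))
q(x) = 3*x
s(K) = 3 (s(K) = (3*K)/K = 3)
s(m(-4))*(-18) + (-24 - 1*0) = 3*(-18) + (-24 - 1*0) = -54 + (-24 + 0) = -54 - 24 = -78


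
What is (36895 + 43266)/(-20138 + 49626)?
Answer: 4219/1552 ≈ 2.7184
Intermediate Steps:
(36895 + 43266)/(-20138 + 49626) = 80161/29488 = 80161*(1/29488) = 4219/1552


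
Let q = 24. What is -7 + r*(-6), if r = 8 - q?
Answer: 89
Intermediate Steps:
r = -16 (r = 8 - 1*24 = 8 - 24 = -16)
-7 + r*(-6) = -7 - 16*(-6) = -7 + 96 = 89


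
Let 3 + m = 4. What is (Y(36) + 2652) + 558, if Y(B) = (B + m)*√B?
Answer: 3432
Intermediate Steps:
m = 1 (m = -3 + 4 = 1)
Y(B) = √B*(1 + B) (Y(B) = (B + 1)*√B = (1 + B)*√B = √B*(1 + B))
(Y(36) + 2652) + 558 = (√36*(1 + 36) + 2652) + 558 = (6*37 + 2652) + 558 = (222 + 2652) + 558 = 2874 + 558 = 3432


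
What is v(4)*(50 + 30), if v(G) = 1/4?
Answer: 20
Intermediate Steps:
v(G) = 1/4
v(4)*(50 + 30) = (50 + 30)/4 = (1/4)*80 = 20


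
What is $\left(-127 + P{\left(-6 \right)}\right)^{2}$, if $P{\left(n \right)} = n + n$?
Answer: $19321$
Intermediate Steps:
$P{\left(n \right)} = 2 n$
$\left(-127 + P{\left(-6 \right)}\right)^{2} = \left(-127 + 2 \left(-6\right)\right)^{2} = \left(-127 - 12\right)^{2} = \left(-139\right)^{2} = 19321$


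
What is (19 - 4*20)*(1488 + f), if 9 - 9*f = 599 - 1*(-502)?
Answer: -250100/3 ≈ -83367.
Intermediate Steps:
f = -364/3 (f = 1 - (599 - 1*(-502))/9 = 1 - (599 + 502)/9 = 1 - ⅑*1101 = 1 - 367/3 = -364/3 ≈ -121.33)
(19 - 4*20)*(1488 + f) = (19 - 4*20)*(1488 - 364/3) = (19 - 80)*(4100/3) = -61*4100/3 = -250100/3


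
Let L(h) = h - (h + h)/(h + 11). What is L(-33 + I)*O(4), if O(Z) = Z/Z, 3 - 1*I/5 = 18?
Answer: -10692/97 ≈ -110.23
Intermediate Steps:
I = -75 (I = 15 - 5*18 = 15 - 90 = -75)
O(Z) = 1
L(h) = h - 2*h/(11 + h)
L(-33 + I)*O(4) = ((-33 - 75)*(9 + (-33 - 75))/(11 + (-33 - 75)))*1 = -108*(9 - 108)/(11 - 108)*1 = -108*(-99)/(-97)*1 = -108*(-1/97)*(-99)*1 = -10692/97*1 = -10692/97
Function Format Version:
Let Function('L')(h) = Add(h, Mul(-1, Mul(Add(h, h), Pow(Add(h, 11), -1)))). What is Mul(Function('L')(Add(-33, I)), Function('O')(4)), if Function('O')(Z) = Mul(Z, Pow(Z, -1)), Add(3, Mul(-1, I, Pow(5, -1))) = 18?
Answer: Rational(-10692, 97) ≈ -110.23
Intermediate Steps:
I = -75 (I = Add(15, Mul(-5, 18)) = Add(15, -90) = -75)
Function('O')(Z) = 1
Function('L')(h) = Add(h, Mul(-2, h, Pow(Add(11, h), -1))) (Function('L')(h) = Add(h, Mul(-1, Mul(Mul(2, h), Pow(Add(11, h), -1)))) = Add(h, Mul(-1, Mul(2, h, Pow(Add(11, h), -1)))) = Add(h, Mul(-2, h, Pow(Add(11, h), -1))))
Mul(Function('L')(Add(-33, I)), Function('O')(4)) = Mul(Mul(Add(-33, -75), Pow(Add(11, Add(-33, -75)), -1), Add(9, Add(-33, -75))), 1) = Mul(Mul(-108, Pow(Add(11, -108), -1), Add(9, -108)), 1) = Mul(Mul(-108, Pow(-97, -1), -99), 1) = Mul(Mul(-108, Rational(-1, 97), -99), 1) = Mul(Rational(-10692, 97), 1) = Rational(-10692, 97)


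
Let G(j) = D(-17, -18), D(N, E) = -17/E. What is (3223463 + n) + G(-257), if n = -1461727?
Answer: 31711265/18 ≈ 1.7617e+6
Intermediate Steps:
G(j) = 17/18 (G(j) = -17/(-18) = -17*(-1/18) = 17/18)
(3223463 + n) + G(-257) = (3223463 - 1461727) + 17/18 = 1761736 + 17/18 = 31711265/18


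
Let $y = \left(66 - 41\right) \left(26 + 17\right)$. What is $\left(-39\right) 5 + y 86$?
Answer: $92255$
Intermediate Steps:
$y = 1075$ ($y = 25 \cdot 43 = 1075$)
$\left(-39\right) 5 + y 86 = \left(-39\right) 5 + 1075 \cdot 86 = -195 + 92450 = 92255$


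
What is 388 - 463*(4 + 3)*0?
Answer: 388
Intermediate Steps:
388 - 463*(4 + 3)*0 = 388 - 3241*0 = 388 - 463*0 = 388 + 0 = 388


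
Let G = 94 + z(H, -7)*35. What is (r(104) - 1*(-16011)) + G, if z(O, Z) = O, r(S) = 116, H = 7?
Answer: 16466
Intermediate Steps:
G = 339 (G = 94 + 7*35 = 94 + 245 = 339)
(r(104) - 1*(-16011)) + G = (116 - 1*(-16011)) + 339 = (116 + 16011) + 339 = 16127 + 339 = 16466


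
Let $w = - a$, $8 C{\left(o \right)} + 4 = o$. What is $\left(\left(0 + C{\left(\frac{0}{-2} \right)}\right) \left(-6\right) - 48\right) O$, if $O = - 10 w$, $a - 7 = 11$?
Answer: $-8100$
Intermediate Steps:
$C{\left(o \right)} = - \frac{1}{2} + \frac{o}{8}$
$a = 18$ ($a = 7 + 11 = 18$)
$w = -18$ ($w = \left(-1\right) 18 = -18$)
$O = 180$ ($O = \left(-10\right) \left(-18\right) = 180$)
$\left(\left(0 + C{\left(\frac{0}{-2} \right)}\right) \left(-6\right) - 48\right) O = \left(\left(0 - \left(\frac{1}{2} - \frac{0 \frac{1}{-2}}{8}\right)\right) \left(-6\right) - 48\right) 180 = \left(\left(0 - \left(\frac{1}{2} - \frac{0 \left(- \frac{1}{2}\right)}{8}\right)\right) \left(-6\right) - 48\right) 180 = \left(\left(0 + \left(- \frac{1}{2} + \frac{1}{8} \cdot 0\right)\right) \left(-6\right) - 48\right) 180 = \left(\left(0 + \left(- \frac{1}{2} + 0\right)\right) \left(-6\right) - 48\right) 180 = \left(\left(0 - \frac{1}{2}\right) \left(-6\right) - 48\right) 180 = \left(\left(- \frac{1}{2}\right) \left(-6\right) - 48\right) 180 = \left(3 - 48\right) 180 = \left(-45\right) 180 = -8100$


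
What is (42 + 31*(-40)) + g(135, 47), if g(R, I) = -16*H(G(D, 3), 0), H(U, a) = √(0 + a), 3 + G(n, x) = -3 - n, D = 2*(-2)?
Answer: -1198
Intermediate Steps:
D = -4
G(n, x) = -6 - n (G(n, x) = -3 + (-3 - n) = -6 - n)
H(U, a) = √a
g(R, I) = 0 (g(R, I) = -16*√0 = -16*0 = 0)
(42 + 31*(-40)) + g(135, 47) = (42 + 31*(-40)) + 0 = (42 - 1240) + 0 = -1198 + 0 = -1198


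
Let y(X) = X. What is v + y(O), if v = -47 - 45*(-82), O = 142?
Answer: 3785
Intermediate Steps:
v = 3643 (v = -47 + 3690 = 3643)
v + y(O) = 3643 + 142 = 3785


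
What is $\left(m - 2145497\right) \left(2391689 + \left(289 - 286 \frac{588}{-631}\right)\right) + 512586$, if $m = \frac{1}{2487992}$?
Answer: $- \frac{4028856305943262381353}{784961476} \approx -5.1326 \cdot 10^{12}$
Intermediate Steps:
$m = \frac{1}{2487992} \approx 4.0193 \cdot 10^{-7}$
$\left(m - 2145497\right) \left(2391689 + \left(289 - 286 \frac{588}{-631}\right)\right) + 512586 = \left(\frac{1}{2487992} - 2145497\right) \left(2391689 + \left(289 - 286 \frac{588}{-631}\right)\right) + 512586 = - \frac{5337979372023 \left(2391689 + \left(289 - 286 \cdot 588 \left(- \frac{1}{631}\right)\right)\right)}{2487992} + 512586 = - \frac{5337979372023 \left(2391689 + \left(289 - - \frac{168168}{631}\right)\right)}{2487992} + 512586 = - \frac{5337979372023 \left(2391689 + \left(289 + \frac{168168}{631}\right)\right)}{2487992} + 512586 = - \frac{5337979372023 \left(2391689 + \frac{350527}{631}\right)}{2487992} + 512586 = \left(- \frac{5337979372023}{2487992}\right) \frac{1509506286}{631} + 512586 = - \frac{4028856708303525518289}{784961476} + 512586 = - \frac{4028856305943262381353}{784961476}$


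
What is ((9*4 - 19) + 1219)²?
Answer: 1527696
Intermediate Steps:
((9*4 - 19) + 1219)² = ((36 - 19) + 1219)² = (17 + 1219)² = 1236² = 1527696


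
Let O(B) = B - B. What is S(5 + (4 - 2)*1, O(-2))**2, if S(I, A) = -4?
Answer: 16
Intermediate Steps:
O(B) = 0
S(5 + (4 - 2)*1, O(-2))**2 = (-4)**2 = 16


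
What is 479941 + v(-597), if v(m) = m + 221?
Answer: 479565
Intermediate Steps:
v(m) = 221 + m
479941 + v(-597) = 479941 + (221 - 597) = 479941 - 376 = 479565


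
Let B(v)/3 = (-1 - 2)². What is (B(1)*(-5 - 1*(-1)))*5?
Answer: -540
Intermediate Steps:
B(v) = 27 (B(v) = 3*(-1 - 2)² = 3*(-3)² = 3*9 = 27)
(B(1)*(-5 - 1*(-1)))*5 = (27*(-5 - 1*(-1)))*5 = (27*(-5 + 1))*5 = (27*(-4))*5 = -108*5 = -540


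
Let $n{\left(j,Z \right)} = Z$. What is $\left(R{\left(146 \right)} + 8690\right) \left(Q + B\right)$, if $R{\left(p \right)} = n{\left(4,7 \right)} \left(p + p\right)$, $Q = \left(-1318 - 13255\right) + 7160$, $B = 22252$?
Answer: $159281826$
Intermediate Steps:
$Q = -7413$ ($Q = -14573 + 7160 = -7413$)
$R{\left(p \right)} = 14 p$ ($R{\left(p \right)} = 7 \left(p + p\right) = 7 \cdot 2 p = 14 p$)
$\left(R{\left(146 \right)} + 8690\right) \left(Q + B\right) = \left(14 \cdot 146 + 8690\right) \left(-7413 + 22252\right) = \left(2044 + 8690\right) 14839 = 10734 \cdot 14839 = 159281826$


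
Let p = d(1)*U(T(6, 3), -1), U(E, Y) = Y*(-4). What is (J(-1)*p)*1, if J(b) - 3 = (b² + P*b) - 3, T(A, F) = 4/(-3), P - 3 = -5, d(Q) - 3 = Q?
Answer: 48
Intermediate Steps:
d(Q) = 3 + Q
P = -2 (P = 3 - 5 = -2)
T(A, F) = -4/3 (T(A, F) = 4*(-⅓) = -4/3)
U(E, Y) = -4*Y
J(b) = b² - 2*b (J(b) = 3 + ((b² - 2*b) - 3) = 3 + (-3 + b² - 2*b) = b² - 2*b)
p = 16 (p = (3 + 1)*(-4*(-1)) = 4*4 = 16)
(J(-1)*p)*1 = (-(-2 - 1)*16)*1 = (-1*(-3)*16)*1 = (3*16)*1 = 48*1 = 48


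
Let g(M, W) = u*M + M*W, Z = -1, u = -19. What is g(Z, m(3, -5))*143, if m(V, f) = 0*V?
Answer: 2717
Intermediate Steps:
m(V, f) = 0
g(M, W) = -19*M + M*W
g(Z, m(3, -5))*143 = -(-19 + 0)*143 = -1*(-19)*143 = 19*143 = 2717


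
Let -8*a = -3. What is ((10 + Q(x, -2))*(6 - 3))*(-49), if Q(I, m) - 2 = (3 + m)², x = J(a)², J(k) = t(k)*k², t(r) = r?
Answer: -1911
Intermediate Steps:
a = 3/8 (a = -⅛*(-3) = 3/8 ≈ 0.37500)
J(k) = k³ (J(k) = k*k² = k³)
x = 729/262144 (x = ((3/8)³)² = (27/512)² = 729/262144 ≈ 0.0027809)
Q(I, m) = 2 + (3 + m)²
((10 + Q(x, -2))*(6 - 3))*(-49) = ((10 + (2 + (3 - 2)²))*(6 - 3))*(-49) = ((10 + (2 + 1²))*3)*(-49) = ((10 + (2 + 1))*3)*(-49) = ((10 + 3)*3)*(-49) = (13*3)*(-49) = 39*(-49) = -1911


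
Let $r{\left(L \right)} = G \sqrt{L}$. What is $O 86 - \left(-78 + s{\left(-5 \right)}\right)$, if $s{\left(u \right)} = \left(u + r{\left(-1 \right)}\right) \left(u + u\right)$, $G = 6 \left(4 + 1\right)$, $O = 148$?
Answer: $12756 + 300 i \approx 12756.0 + 300.0 i$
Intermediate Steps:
$G = 30$ ($G = 6 \cdot 5 = 30$)
$r{\left(L \right)} = 30 \sqrt{L}$
$s{\left(u \right)} = 2 u \left(u + 30 i\right)$ ($s{\left(u \right)} = \left(u + 30 \sqrt{-1}\right) \left(u + u\right) = \left(u + 30 i\right) 2 u = 2 u \left(u + 30 i\right)$)
$O 86 - \left(-78 + s{\left(-5 \right)}\right) = 148 \cdot 86 + \left(78 - 2 \left(-5\right) \left(-5 + 30 i\right)\right) = 12728 + \left(78 - \left(50 - 300 i\right)\right) = 12728 + \left(28 + 300 i\right) = 12756 + 300 i$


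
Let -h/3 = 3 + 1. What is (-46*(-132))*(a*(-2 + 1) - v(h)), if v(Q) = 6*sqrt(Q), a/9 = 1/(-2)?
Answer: 27324 - 72864*I*sqrt(3) ≈ 27324.0 - 1.262e+5*I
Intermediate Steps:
a = -9/2 (a = 9/(-2) = 9*(-1/2) = -9/2 ≈ -4.5000)
h = -12 (h = -3*(3 + 1) = -3*4 = -12)
(-46*(-132))*(a*(-2 + 1) - v(h)) = (-46*(-132))*(-9*(-2 + 1)/2 - 6*sqrt(-12)) = 6072*(-9/2*(-1) - 6*2*I*sqrt(3)) = 6072*(9/2 - 12*I*sqrt(3)) = 27324 - 72864*I*sqrt(3)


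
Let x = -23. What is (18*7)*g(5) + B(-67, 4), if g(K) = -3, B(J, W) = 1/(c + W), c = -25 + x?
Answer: -16633/44 ≈ -378.02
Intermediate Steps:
c = -48 (c = -25 - 23 = -48)
B(J, W) = 1/(-48 + W)
(18*7)*g(5) + B(-67, 4) = (18*7)*(-3) + 1/(-48 + 4) = 126*(-3) + 1/(-44) = -378 - 1/44 = -16633/44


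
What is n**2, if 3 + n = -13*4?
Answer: 3025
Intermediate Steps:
n = -55 (n = -3 - 13*4 = -3 - 52 = -55)
n**2 = (-55)**2 = 3025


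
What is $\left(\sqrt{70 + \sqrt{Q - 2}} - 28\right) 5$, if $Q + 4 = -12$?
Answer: $-140 + 5 \sqrt{70 + 3 i \sqrt{2}} \approx -98.148 + 1.2672 i$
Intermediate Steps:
$Q = -16$ ($Q = -4 - 12 = -16$)
$\left(\sqrt{70 + \sqrt{Q - 2}} - 28\right) 5 = \left(\sqrt{70 + \sqrt{-16 - 2}} - 28\right) 5 = \left(\sqrt{70 + \sqrt{-18}} - 28\right) 5 = \left(\sqrt{70 + 3 i \sqrt{2}} - 28\right) 5 = \left(-28 + \sqrt{70 + 3 i \sqrt{2}}\right) 5 = -140 + 5 \sqrt{70 + 3 i \sqrt{2}}$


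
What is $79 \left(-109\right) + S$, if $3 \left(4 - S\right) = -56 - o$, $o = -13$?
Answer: $- \frac{25778}{3} \approx -8592.7$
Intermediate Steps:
$S = \frac{55}{3}$ ($S = 4 - \frac{-56 - -13}{3} = 4 - \frac{-56 + 13}{3} = 4 - - \frac{43}{3} = 4 + \frac{43}{3} = \frac{55}{3} \approx 18.333$)
$79 \left(-109\right) + S = 79 \left(-109\right) + \frac{55}{3} = -8611 + \frac{55}{3} = - \frac{25778}{3}$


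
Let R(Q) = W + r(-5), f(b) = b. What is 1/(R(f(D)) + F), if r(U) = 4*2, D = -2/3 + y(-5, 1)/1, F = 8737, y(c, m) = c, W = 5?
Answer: 1/8750 ≈ 0.00011429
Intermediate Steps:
D = -17/3 (D = -2/3 - 5/1 = -2*⅓ - 5*1 = -⅔ - 5 = -17/3 ≈ -5.6667)
r(U) = 8
R(Q) = 13 (R(Q) = 5 + 8 = 13)
1/(R(f(D)) + F) = 1/(13 + 8737) = 1/8750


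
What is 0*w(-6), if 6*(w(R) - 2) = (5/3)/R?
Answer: 0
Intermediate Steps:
w(R) = 2 + 5/(18*R) (w(R) = 2 + ((5/3)/R)/6 = 2 + ((5*(1/3))/R)/6 = 2 + (5/(3*R))/6 = 2 + 5/(18*R))
0*w(-6) = 0*(2 + (5/18)/(-6)) = 0*(2 + (5/18)*(-1/6)) = 0*(2 - 5/108) = 0*(211/108) = 0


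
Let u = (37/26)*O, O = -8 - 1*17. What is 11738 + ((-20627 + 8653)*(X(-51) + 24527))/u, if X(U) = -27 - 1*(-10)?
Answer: 1528281778/185 ≈ 8.2610e+6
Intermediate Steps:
X(U) = -17 (X(U) = -27 + 10 = -17)
O = -25 (O = -8 - 17 = -25)
u = -925/26 (u = (37/26)*(-25) = -925/26 ≈ -35.577)
11738 + ((-20627 + 8653)*(X(-51) + 24527))/u = 11738 + ((-20627 + 8653)*(-17 + 24527))/(-925/26) = 11738 - 11974*24510*(-26/925) = 11738 - 293482740*(-26/925) = 11738 + 1526110248/185 = 1528281778/185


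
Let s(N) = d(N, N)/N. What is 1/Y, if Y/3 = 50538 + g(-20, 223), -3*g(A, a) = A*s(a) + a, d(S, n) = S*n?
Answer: 1/155851 ≈ 6.4164e-6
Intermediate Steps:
s(N) = N (s(N) = (N*N)/N = N²/N = N)
g(A, a) = -a/3 - A*a/3 (g(A, a) = -(A*a + a)/3 = -(a + A*a)/3 = -a/3 - A*a/3)
Y = 155851 (Y = 3*(50538 + (⅓)*223*(-1 - 1*(-20))) = 3*(50538 + (⅓)*223*(-1 + 20)) = 3*(50538 + (⅓)*223*19) = 3*(50538 + 4237/3) = 3*(155851/3) = 155851)
1/Y = 1/155851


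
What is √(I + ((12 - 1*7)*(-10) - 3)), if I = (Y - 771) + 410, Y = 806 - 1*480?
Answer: 2*I*√22 ≈ 9.3808*I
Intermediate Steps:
Y = 326 (Y = 806 - 480 = 326)
I = -35 (I = (326 - 771) + 410 = -445 + 410 = -35)
√(I + ((12 - 1*7)*(-10) - 3)) = √(-35 + ((12 - 1*7)*(-10) - 3)) = √(-35 + ((12 - 7)*(-10) - 3)) = √(-35 + (5*(-10) - 3)) = √(-35 + (-50 - 3)) = √(-35 - 53) = √(-88) = 2*I*√22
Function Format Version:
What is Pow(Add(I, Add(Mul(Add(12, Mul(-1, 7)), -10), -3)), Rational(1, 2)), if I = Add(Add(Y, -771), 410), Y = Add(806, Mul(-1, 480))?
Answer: Mul(2, I, Pow(22, Rational(1, 2))) ≈ Mul(9.3808, I)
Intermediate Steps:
Y = 326 (Y = Add(806, -480) = 326)
I = -35 (I = Add(Add(326, -771), 410) = Add(-445, 410) = -35)
Pow(Add(I, Add(Mul(Add(12, Mul(-1, 7)), -10), -3)), Rational(1, 2)) = Pow(Add(-35, Add(Mul(Add(12, Mul(-1, 7)), -10), -3)), Rational(1, 2)) = Pow(Add(-35, Add(Mul(Add(12, -7), -10), -3)), Rational(1, 2)) = Pow(Add(-35, Add(Mul(5, -10), -3)), Rational(1, 2)) = Pow(Add(-35, Add(-50, -3)), Rational(1, 2)) = Pow(Add(-35, -53), Rational(1, 2)) = Pow(-88, Rational(1, 2)) = Mul(2, I, Pow(22, Rational(1, 2)))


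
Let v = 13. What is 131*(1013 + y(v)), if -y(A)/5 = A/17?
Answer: 2247436/17 ≈ 1.3220e+5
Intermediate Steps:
y(A) = -5*A/17
131*(1013 + y(v)) = 131*(1013 - 5/17*13) = 131*(1013 - 65/17) = 131*(17156/17) = 2247436/17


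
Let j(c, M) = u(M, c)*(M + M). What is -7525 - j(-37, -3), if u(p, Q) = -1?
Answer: -7531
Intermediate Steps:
j(c, M) = -2*M (j(c, M) = -(M + M) = -2*M)
-7525 - j(-37, -3) = -7525 - (-2)*(-3) = -7525 - 1*6 = -7525 - 6 = -7531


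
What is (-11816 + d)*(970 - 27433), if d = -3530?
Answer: 406101198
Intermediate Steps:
(-11816 + d)*(970 - 27433) = (-11816 - 3530)*(970 - 27433) = -15346*(-26463) = 406101198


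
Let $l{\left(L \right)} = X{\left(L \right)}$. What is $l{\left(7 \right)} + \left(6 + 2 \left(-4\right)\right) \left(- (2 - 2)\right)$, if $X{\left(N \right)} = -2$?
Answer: $-2$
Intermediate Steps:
$l{\left(L \right)} = -2$
$l{\left(7 \right)} + \left(6 + 2 \left(-4\right)\right) \left(- (2 - 2)\right) = -2 + \left(6 + 2 \left(-4\right)\right) \left(- (2 - 2)\right) = -2 + \left(6 - 8\right) \left(\left(-1\right) 0\right) = -2 - 0 = -2 + 0 = -2$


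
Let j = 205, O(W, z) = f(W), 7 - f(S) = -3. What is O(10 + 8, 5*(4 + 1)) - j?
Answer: -195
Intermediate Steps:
f(S) = 10 (f(S) = 7 - 1*(-3) = 7 + 3 = 10)
O(W, z) = 10
O(10 + 8, 5*(4 + 1)) - j = 10 - 1*205 = 10 - 205 = -195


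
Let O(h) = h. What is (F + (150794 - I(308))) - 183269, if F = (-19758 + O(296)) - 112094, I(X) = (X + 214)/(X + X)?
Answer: -50521809/308 ≈ -1.6403e+5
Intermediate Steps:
I(X) = (214 + X)/(2*X) (I(X) = (214 + X)/((2*X)) = (214 + X)*(1/(2*X)) = (214 + X)/(2*X))
F = -131556 (F = (-19758 + 296) - 112094 = -19462 - 112094 = -131556)
(F + (150794 - I(308))) - 183269 = (-131556 + (150794 - (214 + 308)/(2*308))) - 183269 = (-131556 + (150794 - 522/(2*308))) - 183269 = (-131556 + (150794 - 1*261/308)) - 183269 = (-131556 + (150794 - 261/308)) - 183269 = (-131556 + 46444291/308) - 183269 = 5925043/308 - 183269 = -50521809/308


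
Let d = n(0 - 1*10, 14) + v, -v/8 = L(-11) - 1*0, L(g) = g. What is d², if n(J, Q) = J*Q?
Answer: 2704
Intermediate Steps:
v = 88 (v = -8*(-11 - 1*0) = -8*(-11 + 0) = -8*(-11) = 88)
d = -52 (d = (0 - 1*10)*14 + 88 = (0 - 10)*14 + 88 = -10*14 + 88 = -140 + 88 = -52)
d² = (-52)² = 2704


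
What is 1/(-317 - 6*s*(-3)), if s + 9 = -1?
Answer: -1/497 ≈ -0.0020121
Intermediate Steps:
s = -10 (s = -9 - 1 = -10)
1/(-317 - 6*s*(-3)) = 1/(-317 - 6*(-10)*(-3)) = 1/(-317 + 60*(-3)) = 1/(-317 - 180) = 1/(-497) = -1/497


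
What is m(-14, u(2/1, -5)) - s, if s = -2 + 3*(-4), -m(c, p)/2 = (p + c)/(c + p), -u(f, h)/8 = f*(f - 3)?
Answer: 12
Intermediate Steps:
u(f, h) = -8*f*(-3 + f) (u(f, h) = -8*f*(f - 3) = -8*f*(-3 + f))
m(c, p) = -2 (m(c, p) = -2*(p + c)/(c + p) = -2*(c + p)/(c + p) = -2*1 = -2)
s = -14 (s = -2 - 12 = -14)
m(-14, u(2/1, -5)) - s = -2 - 1*(-14) = -2 + 14 = 12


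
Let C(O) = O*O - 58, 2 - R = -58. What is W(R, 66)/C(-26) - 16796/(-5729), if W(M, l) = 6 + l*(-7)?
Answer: 76152/34711 ≈ 2.1939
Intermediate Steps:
R = 60 (R = 2 - 1*(-58) = 2 + 58 = 60)
W(M, l) = 6 - 7*l
C(O) = -58 + O² (C(O) = O² - 58 = -58 + O²)
W(R, 66)/C(-26) - 16796/(-5729) = (6 - 7*66)/(-58 + (-26)²) - 16796/(-5729) = (6 - 462)/(-58 + 676) - 16796*(-1/5729) = -456/618 + 988/337 = -456*1/618 + 988/337 = -76/103 + 988/337 = 76152/34711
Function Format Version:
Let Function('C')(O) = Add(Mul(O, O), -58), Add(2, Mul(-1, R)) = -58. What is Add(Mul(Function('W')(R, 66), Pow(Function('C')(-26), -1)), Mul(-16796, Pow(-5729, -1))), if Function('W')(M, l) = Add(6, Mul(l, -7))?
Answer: Rational(76152, 34711) ≈ 2.1939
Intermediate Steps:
R = 60 (R = Add(2, Mul(-1, -58)) = Add(2, 58) = 60)
Function('W')(M, l) = Add(6, Mul(-7, l))
Function('C')(O) = Add(-58, Pow(O, 2)) (Function('C')(O) = Add(Pow(O, 2), -58) = Add(-58, Pow(O, 2)))
Add(Mul(Function('W')(R, 66), Pow(Function('C')(-26), -1)), Mul(-16796, Pow(-5729, -1))) = Add(Mul(Add(6, Mul(-7, 66)), Pow(Add(-58, Pow(-26, 2)), -1)), Mul(-16796, Pow(-5729, -1))) = Add(Mul(Add(6, -462), Pow(Add(-58, 676), -1)), Mul(-16796, Rational(-1, 5729))) = Add(Mul(-456, Pow(618, -1)), Rational(988, 337)) = Add(Mul(-456, Rational(1, 618)), Rational(988, 337)) = Add(Rational(-76, 103), Rational(988, 337)) = Rational(76152, 34711)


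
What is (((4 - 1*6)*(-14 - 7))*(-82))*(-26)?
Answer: 89544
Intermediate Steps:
(((4 - 1*6)*(-14 - 7))*(-82))*(-26) = (((4 - 6)*(-21))*(-82))*(-26) = (-2*(-21)*(-82))*(-26) = (42*(-82))*(-26) = -3444*(-26) = 89544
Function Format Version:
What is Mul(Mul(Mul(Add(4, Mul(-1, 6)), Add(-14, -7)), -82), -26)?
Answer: 89544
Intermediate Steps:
Mul(Mul(Mul(Add(4, Mul(-1, 6)), Add(-14, -7)), -82), -26) = Mul(Mul(Mul(Add(4, -6), -21), -82), -26) = Mul(Mul(Mul(-2, -21), -82), -26) = Mul(Mul(42, -82), -26) = Mul(-3444, -26) = 89544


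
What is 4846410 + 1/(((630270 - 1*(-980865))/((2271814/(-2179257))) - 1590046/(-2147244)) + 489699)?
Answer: 3120067940725039299079713/643789514450005069 ≈ 4.8464e+6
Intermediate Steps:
4846410 + 1/(((630270 - 1*(-980865))/((2271814/(-2179257))) - 1590046/(-2147244)) + 489699) = 4846410 + 1/(((630270 + 980865)/((2271814*(-1/2179257))) - 1590046*(-1/2147244)) + 489699) = 4846410 + 1/((1611135/(-2271814/2179257) + 795023/1073622) + 489699) = 4846410 + 1/((1611135*(-2179257/2271814) + 795023/1073622) + 489699) = 4846410 + 1/((-3511077226695/2271814 + 795023/1073622) + 489699) = 4846410 + 1/(-942391987033589392/609767372577 + 489699) = 4846410 + 1/(-643789514450005069/609767372577) = 4846410 - 609767372577/643789514450005069 = 3120067940725039299079713/643789514450005069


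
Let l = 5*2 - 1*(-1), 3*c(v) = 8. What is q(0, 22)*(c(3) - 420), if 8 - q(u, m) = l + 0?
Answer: 1252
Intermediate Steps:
c(v) = 8/3 (c(v) = (1/3)*8 = 8/3)
l = 11 (l = 10 + 1 = 11)
q(u, m) = -3 (q(u, m) = 8 - (11 + 0) = 8 - 1*11 = 8 - 11 = -3)
q(0, 22)*(c(3) - 420) = -3*(8/3 - 420) = -3*(-1252/3) = 1252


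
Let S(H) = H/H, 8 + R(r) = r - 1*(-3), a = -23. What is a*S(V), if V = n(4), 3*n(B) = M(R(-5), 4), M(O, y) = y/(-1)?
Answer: -23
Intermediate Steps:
R(r) = -5 + r (R(r) = -8 + (r - 1*(-3)) = -8 + (r + 3) = -8 + (3 + r) = -5 + r)
M(O, y) = -y (M(O, y) = y*(-1) = -y)
n(B) = -4/3 (n(B) = (-1*4)/3 = (⅓)*(-4) = -4/3)
V = -4/3 ≈ -1.3333
S(H) = 1
a*S(V) = -23*1 = -23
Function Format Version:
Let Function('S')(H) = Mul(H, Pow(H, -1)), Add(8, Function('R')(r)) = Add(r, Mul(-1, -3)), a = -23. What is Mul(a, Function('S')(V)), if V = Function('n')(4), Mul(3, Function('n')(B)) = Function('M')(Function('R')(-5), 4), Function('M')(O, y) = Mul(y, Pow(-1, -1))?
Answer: -23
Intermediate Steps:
Function('R')(r) = Add(-5, r) (Function('R')(r) = Add(-8, Add(r, Mul(-1, -3))) = Add(-8, Add(r, 3)) = Add(-8, Add(3, r)) = Add(-5, r))
Function('M')(O, y) = Mul(-1, y) (Function('M')(O, y) = Mul(y, -1) = Mul(-1, y))
Function('n')(B) = Rational(-4, 3) (Function('n')(B) = Mul(Rational(1, 3), Mul(-1, 4)) = Mul(Rational(1, 3), -4) = Rational(-4, 3))
V = Rational(-4, 3) ≈ -1.3333
Function('S')(H) = 1
Mul(a, Function('S')(V)) = Mul(-23, 1) = -23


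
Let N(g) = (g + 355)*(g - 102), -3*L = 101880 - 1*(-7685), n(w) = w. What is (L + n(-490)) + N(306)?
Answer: 293497/3 ≈ 97832.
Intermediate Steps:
L = -109565/3 (L = -(101880 - 1*(-7685))/3 = -(101880 + 7685)/3 = -1/3*109565 = -109565/3 ≈ -36522.)
N(g) = (-102 + g)*(355 + g) (N(g) = (355 + g)*(-102 + g) = (-102 + g)*(355 + g))
(L + n(-490)) + N(306) = (-109565/3 - 490) + (-36210 + 306**2 + 253*306) = -111035/3 + (-36210 + 93636 + 77418) = -111035/3 + 134844 = 293497/3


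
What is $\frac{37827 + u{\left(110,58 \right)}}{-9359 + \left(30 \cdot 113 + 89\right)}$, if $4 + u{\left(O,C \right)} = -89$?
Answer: $- \frac{6289}{980} \approx -6.4173$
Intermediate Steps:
$u{\left(O,C \right)} = -93$ ($u{\left(O,C \right)} = -4 - 89 = -93$)
$\frac{37827 + u{\left(110,58 \right)}}{-9359 + \left(30 \cdot 113 + 89\right)} = \frac{37827 - 93}{-9359 + \left(30 \cdot 113 + 89\right)} = \frac{37734}{-9359 + \left(3390 + 89\right)} = \frac{37734}{-9359 + 3479} = \frac{37734}{-5880} = 37734 \left(- \frac{1}{5880}\right) = - \frac{6289}{980}$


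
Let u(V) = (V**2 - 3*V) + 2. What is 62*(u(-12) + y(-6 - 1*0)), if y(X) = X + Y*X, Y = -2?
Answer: 11656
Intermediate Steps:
u(V) = 2 + V**2 - 3*V
y(X) = -X (y(X) = X - 2*X = -X)
62*(u(-12) + y(-6 - 1*0)) = 62*((2 + (-12)**2 - 3*(-12)) - (-6 - 1*0)) = 62*((2 + 144 + 36) - (-6 + 0)) = 62*(182 - 1*(-6)) = 62*(182 + 6) = 62*188 = 11656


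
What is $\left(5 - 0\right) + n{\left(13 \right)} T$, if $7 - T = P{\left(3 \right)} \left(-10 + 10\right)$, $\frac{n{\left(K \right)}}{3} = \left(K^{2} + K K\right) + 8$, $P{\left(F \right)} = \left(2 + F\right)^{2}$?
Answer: $7271$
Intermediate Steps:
$n{\left(K \right)} = 24 + 6 K^{2}$ ($n{\left(K \right)} = 3 \left(\left(K^{2} + K K\right) + 8\right) = 3 \left(\left(K^{2} + K^{2}\right) + 8\right) = 3 \left(2 K^{2} + 8\right) = 3 \left(8 + 2 K^{2}\right) = 24 + 6 K^{2}$)
$T = 7$ ($T = 7 - \left(2 + 3\right)^{2} \left(-10 + 10\right) = 7 - 5^{2} \cdot 0 = 7 - 25 \cdot 0 = 7 - 0 = 7 + 0 = 7$)
$\left(5 - 0\right) + n{\left(13 \right)} T = \left(5 - 0\right) + \left(24 + 6 \cdot 13^{2}\right) 7 = \left(5 + 0\right) + \left(24 + 6 \cdot 169\right) 7 = 5 + \left(24 + 1014\right) 7 = 5 + 1038 \cdot 7 = 5 + 7266 = 7271$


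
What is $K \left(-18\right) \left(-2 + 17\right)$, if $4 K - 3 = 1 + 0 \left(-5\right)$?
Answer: $-270$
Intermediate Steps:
$K = 1$ ($K = \frac{3}{4} + \frac{1 + 0 \left(-5\right)}{4} = \frac{3}{4} + \frac{1 + 0}{4} = \frac{3}{4} + \frac{1}{4} \cdot 1 = \frac{3}{4} + \frac{1}{4} = 1$)
$K \left(-18\right) \left(-2 + 17\right) = 1 \left(-18\right) \left(-2 + 17\right) = \left(-18\right) 15 = -270$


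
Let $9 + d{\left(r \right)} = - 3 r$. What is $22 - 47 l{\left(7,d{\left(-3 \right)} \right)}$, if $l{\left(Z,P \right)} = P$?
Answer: $22$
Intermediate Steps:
$d{\left(r \right)} = -9 - 3 r$
$22 - 47 l{\left(7,d{\left(-3 \right)} \right)} = 22 - 47 \left(-9 - -9\right) = 22 - 47 \left(-9 + 9\right) = 22 - 0 = 22 + 0 = 22$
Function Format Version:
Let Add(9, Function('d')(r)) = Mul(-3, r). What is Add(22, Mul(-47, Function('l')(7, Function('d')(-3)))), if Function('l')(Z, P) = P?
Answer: 22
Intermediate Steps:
Function('d')(r) = Add(-9, Mul(-3, r))
Add(22, Mul(-47, Function('l')(7, Function('d')(-3)))) = Add(22, Mul(-47, Add(-9, Mul(-3, -3)))) = Add(22, Mul(-47, Add(-9, 9))) = Add(22, Mul(-47, 0)) = Add(22, 0) = 22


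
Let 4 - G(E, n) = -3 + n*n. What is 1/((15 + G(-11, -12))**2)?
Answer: 1/14884 ≈ 6.7186e-5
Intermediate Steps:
G(E, n) = 7 - n**2 (G(E, n) = 4 - (-3 + n*n) = 4 - (-3 + n**2) = 4 + (3 - n**2) = 7 - n**2)
1/((15 + G(-11, -12))**2) = 1/((15 + (7 - 1*(-12)**2))**2) = 1/((15 + (7 - 1*144))**2) = 1/((15 + (7 - 144))**2) = 1/((15 - 137)**2) = 1/((-122)**2) = 1/14884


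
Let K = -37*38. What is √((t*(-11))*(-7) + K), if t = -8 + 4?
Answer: I*√1714 ≈ 41.401*I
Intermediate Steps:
t = -4
K = -1406
√((t*(-11))*(-7) + K) = √(-4*(-11)*(-7) - 1406) = √(44*(-7) - 1406) = √(-308 - 1406) = √(-1714) = I*√1714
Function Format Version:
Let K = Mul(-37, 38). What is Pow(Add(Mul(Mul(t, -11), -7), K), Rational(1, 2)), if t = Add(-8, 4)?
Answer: Mul(I, Pow(1714, Rational(1, 2))) ≈ Mul(41.401, I)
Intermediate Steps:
t = -4
K = -1406
Pow(Add(Mul(Mul(t, -11), -7), K), Rational(1, 2)) = Pow(Add(Mul(Mul(-4, -11), -7), -1406), Rational(1, 2)) = Pow(Add(Mul(44, -7), -1406), Rational(1, 2)) = Pow(Add(-308, -1406), Rational(1, 2)) = Pow(-1714, Rational(1, 2)) = Mul(I, Pow(1714, Rational(1, 2)))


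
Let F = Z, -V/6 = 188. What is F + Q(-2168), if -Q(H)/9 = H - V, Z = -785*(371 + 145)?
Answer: -395700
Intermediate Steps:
V = -1128 (V = -6*188 = -1128)
Z = -405060 (Z = -785*516 = -405060)
Q(H) = -10152 - 9*H (Q(H) = -9*(H - 1*(-1128)) = -9*(H + 1128) = -9*(1128 + H) = -10152 - 9*H)
F = -405060
F + Q(-2168) = -405060 + (-10152 - 9*(-2168)) = -405060 + (-10152 + 19512) = -405060 + 9360 = -395700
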